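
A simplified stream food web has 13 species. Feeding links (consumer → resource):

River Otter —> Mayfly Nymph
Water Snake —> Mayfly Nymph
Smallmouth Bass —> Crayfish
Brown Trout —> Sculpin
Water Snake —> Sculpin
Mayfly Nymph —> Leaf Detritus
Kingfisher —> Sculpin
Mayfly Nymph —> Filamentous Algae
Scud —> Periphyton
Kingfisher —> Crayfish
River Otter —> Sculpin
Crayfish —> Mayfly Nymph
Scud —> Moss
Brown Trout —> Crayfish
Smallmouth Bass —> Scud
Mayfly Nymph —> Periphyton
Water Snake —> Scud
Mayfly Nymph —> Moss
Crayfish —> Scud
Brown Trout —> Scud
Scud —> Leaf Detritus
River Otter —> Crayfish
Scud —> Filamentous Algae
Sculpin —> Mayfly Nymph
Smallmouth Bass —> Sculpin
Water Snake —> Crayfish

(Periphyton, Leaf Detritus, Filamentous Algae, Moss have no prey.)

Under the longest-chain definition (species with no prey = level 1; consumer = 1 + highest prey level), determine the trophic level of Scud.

Periphyton has no prey (basal) → level 1.
Scud eats Periphyton (level 1); other prey at levels: Leaf Detritus 1, Filamentous Algae 1, Moss 1 → level 2.

Trophic level 2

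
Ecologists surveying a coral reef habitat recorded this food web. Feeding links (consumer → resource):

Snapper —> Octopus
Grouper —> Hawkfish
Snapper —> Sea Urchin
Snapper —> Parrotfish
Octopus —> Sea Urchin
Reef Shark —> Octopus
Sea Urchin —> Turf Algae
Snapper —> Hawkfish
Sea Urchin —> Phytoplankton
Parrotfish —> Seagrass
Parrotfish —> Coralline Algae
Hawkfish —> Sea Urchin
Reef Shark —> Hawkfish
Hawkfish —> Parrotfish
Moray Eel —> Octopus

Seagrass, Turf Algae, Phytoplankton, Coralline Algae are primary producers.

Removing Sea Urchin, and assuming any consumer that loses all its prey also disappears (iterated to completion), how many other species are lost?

Remove Sea Urchin.
Round 1: Octopus (all prey gone) → extinct.
Round 2: Moray Eel (all prey gone) → extinct.
No further losses. Total secondary extinctions: 2.

2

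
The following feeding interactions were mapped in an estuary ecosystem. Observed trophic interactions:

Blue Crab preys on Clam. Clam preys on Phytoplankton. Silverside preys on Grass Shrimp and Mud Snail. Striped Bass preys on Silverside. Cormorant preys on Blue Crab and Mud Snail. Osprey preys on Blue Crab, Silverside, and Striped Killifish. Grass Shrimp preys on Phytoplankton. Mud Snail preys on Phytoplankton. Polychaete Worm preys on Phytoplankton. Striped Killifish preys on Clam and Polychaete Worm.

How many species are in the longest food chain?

4 species

One longest chain: Phytoplankton → Grass Shrimp → Silverside → Striped Bass.
It has 4 species and 3 links.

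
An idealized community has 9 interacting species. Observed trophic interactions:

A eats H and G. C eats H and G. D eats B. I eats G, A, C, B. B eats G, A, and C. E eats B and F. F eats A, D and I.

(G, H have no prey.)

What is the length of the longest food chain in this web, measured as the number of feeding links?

One longest chain: G → A → B → I → F → E.
It has 6 species and 5 links.

5 links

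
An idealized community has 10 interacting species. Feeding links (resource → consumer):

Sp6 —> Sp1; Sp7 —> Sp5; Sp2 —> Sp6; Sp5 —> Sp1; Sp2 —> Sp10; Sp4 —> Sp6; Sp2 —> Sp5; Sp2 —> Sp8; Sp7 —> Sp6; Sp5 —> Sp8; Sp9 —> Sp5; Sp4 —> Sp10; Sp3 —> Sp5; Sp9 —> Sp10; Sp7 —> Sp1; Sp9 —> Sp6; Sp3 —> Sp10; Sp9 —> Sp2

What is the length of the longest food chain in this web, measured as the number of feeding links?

3 links

One longest chain: Sp9 → Sp2 → Sp5 → Sp8.
It has 4 species and 3 links.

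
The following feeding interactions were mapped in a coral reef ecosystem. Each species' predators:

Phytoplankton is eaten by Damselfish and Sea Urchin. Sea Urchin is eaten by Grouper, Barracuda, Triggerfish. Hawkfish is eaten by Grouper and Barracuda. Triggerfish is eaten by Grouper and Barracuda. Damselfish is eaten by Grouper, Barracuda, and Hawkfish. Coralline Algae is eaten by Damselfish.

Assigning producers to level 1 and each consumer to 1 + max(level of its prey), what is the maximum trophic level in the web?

4

Producers (level 1): Coralline Algae, Phytoplankton.
Phytoplankton → Sea Urchin → Triggerfish → Grouper gives Grouper level 4.
No species has a prey at level 4, so no species reaches level 5.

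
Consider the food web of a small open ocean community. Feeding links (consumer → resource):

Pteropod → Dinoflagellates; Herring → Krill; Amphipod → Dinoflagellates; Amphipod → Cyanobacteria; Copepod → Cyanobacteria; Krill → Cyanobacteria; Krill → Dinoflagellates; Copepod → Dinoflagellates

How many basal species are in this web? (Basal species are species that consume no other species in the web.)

2

Basal species (no prey listed): Cyanobacteria, Dinoflagellates.
Count: 2.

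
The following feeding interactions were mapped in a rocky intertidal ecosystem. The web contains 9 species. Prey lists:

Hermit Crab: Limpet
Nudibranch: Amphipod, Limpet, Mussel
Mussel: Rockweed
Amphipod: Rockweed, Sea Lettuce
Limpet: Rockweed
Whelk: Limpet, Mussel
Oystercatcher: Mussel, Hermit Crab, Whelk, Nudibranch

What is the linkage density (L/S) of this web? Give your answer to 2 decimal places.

There are L = 14 links among S = 9 species.
L/S = 14/9 = 1.5556 ≈ 1.56.

L/S = 1.56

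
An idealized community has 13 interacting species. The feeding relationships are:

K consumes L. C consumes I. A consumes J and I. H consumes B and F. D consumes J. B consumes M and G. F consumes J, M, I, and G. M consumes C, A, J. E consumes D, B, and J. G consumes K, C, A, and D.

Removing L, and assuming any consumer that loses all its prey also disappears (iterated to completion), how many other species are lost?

1

Remove L.
Round 1: K (all prey gone) → extinct.
No further losses. Total secondary extinctions: 1.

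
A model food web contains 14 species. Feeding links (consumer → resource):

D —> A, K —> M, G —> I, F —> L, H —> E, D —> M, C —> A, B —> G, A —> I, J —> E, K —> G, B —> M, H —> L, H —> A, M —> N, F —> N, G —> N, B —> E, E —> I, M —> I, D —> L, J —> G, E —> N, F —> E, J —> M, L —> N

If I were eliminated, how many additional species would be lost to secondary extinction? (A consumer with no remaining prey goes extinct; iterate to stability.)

Remove I.
Round 1: A (all prey gone) → extinct.
Round 2: C (all prey gone) → extinct.
No further losses. Total secondary extinctions: 2.

2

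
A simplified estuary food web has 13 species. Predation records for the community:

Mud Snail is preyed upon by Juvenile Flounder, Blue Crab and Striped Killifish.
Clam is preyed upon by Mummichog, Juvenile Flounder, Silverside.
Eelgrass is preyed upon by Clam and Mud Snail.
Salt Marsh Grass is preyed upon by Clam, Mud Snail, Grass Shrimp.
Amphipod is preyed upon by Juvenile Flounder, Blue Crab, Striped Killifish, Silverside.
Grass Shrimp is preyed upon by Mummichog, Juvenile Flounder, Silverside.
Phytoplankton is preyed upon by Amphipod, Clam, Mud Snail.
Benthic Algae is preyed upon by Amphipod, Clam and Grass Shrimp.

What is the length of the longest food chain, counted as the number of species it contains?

One longest chain: Phytoplankton → Amphipod → Silverside.
It has 3 species and 2 links.

3 species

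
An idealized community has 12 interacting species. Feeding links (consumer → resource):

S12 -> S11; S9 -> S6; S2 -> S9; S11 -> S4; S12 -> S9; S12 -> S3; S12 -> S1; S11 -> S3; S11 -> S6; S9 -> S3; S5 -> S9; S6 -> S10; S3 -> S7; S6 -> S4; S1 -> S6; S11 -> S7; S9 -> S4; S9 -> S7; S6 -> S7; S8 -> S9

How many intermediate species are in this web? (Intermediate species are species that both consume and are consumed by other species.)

5

Intermediate species (has both prey and predators): S3, S6, S1, S9, S11.
Count: 5.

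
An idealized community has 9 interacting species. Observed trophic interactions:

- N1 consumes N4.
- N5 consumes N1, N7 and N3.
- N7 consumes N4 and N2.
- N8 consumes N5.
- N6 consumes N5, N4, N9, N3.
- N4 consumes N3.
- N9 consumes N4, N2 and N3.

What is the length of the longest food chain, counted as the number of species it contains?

One longest chain: N3 → N4 → N1 → N5 → N8.
It has 5 species and 4 links.

5 species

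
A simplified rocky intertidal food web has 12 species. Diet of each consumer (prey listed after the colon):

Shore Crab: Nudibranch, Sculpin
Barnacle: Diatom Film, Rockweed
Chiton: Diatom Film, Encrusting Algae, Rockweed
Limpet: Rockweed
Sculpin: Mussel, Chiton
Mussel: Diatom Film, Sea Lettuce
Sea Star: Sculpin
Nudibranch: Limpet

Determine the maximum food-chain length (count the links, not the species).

3 links

One longest chain: Rockweed → Limpet → Nudibranch → Shore Crab.
It has 4 species and 3 links.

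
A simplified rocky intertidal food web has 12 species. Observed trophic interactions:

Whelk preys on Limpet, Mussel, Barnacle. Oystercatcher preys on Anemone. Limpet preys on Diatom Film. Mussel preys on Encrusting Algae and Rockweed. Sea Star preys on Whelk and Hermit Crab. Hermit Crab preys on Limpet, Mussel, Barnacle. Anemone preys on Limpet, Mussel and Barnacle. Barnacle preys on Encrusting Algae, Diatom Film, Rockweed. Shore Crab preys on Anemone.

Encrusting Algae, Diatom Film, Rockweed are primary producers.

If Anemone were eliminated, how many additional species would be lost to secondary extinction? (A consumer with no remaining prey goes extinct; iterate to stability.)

2

Remove Anemone.
Round 1: Oystercatcher (all prey gone), Shore Crab (all prey gone) → extinct.
No further losses. Total secondary extinctions: 2.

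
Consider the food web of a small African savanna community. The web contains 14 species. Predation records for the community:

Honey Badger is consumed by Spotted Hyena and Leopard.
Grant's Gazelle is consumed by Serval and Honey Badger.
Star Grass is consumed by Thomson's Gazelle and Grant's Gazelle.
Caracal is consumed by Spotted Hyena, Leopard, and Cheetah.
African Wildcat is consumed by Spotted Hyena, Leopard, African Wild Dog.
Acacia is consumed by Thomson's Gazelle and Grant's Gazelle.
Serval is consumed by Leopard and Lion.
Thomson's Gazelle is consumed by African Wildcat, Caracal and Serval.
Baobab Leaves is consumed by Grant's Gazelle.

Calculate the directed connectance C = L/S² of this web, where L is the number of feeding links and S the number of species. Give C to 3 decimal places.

C = 0.102

The web has S = 14 species and L = 20 feeding links.
C = L / S² = 20 / 196 = 0.1020 ≈ 0.102.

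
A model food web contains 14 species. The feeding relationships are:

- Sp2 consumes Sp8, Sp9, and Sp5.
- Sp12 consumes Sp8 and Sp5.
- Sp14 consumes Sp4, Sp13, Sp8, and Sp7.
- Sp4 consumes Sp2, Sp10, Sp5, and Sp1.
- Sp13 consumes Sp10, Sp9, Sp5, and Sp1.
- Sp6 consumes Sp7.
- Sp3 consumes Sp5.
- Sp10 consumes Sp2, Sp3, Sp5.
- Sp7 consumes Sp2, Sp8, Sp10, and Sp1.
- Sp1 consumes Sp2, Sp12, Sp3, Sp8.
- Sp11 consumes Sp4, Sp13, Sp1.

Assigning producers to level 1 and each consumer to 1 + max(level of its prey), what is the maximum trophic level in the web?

5

Producers (level 1): Sp9, Sp5, Sp8.
Sp5 → Sp3 → Sp10 → Sp7 → Sp14 gives Sp14 level 5.
No species has a prey at level 5, so no species reaches level 6.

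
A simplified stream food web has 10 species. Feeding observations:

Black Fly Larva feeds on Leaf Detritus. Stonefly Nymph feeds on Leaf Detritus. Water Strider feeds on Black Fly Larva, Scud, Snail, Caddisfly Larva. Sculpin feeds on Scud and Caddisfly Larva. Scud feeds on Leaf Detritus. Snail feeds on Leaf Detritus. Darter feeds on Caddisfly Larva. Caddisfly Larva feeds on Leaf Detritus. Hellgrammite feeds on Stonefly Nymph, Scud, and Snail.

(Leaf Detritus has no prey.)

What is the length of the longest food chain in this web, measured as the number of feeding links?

2 links

One longest chain: Leaf Detritus → Stonefly Nymph → Hellgrammite.
It has 3 species and 2 links.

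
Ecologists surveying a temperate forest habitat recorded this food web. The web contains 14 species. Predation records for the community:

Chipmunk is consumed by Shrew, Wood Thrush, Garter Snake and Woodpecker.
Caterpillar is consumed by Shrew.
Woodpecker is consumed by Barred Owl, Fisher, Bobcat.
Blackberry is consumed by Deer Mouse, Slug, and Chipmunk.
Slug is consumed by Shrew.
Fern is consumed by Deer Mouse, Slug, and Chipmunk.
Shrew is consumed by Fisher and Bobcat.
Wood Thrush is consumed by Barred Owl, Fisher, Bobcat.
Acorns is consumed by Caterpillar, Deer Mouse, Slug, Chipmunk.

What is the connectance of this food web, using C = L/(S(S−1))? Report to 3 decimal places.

The web has S = 14 species and L = 24 feeding links.
C = L / (S(S−1)) = 24 / 182 = 0.1319 ≈ 0.132.

C = 0.132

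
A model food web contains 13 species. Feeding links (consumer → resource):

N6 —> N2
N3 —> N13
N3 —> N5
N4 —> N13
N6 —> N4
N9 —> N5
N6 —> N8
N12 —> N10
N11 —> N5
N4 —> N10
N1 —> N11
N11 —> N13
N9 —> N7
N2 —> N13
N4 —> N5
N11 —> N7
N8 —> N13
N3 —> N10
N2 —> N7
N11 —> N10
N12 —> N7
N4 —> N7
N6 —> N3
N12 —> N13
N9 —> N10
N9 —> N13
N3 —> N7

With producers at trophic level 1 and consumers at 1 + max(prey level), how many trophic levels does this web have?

Producers (level 1): N5, N13, N10, N7.
N5 → N4 → N6 gives N6 level 3.
No species has a prey at level 3, so no species reaches level 4.

3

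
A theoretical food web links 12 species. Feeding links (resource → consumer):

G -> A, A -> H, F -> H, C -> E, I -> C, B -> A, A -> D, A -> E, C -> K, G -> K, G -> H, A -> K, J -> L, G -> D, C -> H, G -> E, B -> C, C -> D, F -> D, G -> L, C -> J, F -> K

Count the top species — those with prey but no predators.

Top species (has prey, but nothing eats it): H, E, D, K, L.
Count: 5.

5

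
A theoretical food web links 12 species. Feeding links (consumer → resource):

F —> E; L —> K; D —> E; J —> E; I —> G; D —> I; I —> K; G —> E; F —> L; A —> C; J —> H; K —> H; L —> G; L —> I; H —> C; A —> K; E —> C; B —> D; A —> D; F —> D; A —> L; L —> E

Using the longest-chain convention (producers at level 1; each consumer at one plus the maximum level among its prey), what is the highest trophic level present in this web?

6

Producers (level 1): C.
C → H → K → I → L → A gives A level 6.
No species has a prey at level 6, so no species reaches level 7.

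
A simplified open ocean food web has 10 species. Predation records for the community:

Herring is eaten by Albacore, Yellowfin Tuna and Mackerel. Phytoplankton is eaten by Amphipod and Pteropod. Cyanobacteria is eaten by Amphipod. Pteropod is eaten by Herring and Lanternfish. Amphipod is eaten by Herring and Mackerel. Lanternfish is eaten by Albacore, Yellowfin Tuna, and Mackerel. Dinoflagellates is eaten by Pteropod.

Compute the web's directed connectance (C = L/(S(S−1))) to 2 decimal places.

The web has S = 10 species and L = 14 feeding links.
C = L / (S(S−1)) = 14 / 90 = 0.1556 ≈ 0.16.

C = 0.16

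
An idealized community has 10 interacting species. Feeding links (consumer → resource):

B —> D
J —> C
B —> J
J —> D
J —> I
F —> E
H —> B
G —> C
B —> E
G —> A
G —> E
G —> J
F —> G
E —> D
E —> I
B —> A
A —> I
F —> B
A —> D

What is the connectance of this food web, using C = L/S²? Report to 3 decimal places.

C = 0.190

The web has S = 10 species and L = 19 feeding links.
C = L / S² = 19 / 100 = 0.1900 ≈ 0.190.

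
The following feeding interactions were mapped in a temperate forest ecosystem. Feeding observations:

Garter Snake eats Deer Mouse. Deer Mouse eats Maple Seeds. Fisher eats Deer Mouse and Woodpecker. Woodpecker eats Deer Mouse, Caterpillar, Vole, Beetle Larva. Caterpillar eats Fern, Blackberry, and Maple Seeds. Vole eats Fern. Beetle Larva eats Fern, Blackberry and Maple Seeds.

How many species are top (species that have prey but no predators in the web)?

2

Top species (has prey, but nothing eats it): Garter Snake, Fisher.
Count: 2.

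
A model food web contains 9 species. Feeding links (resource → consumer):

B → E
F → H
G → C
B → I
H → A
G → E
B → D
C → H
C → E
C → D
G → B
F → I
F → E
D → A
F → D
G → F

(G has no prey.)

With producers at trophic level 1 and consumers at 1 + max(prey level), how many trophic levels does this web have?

Producers (level 1): G.
G → F → D → A gives A level 4.
No species has a prey at level 4, so no species reaches level 5.

4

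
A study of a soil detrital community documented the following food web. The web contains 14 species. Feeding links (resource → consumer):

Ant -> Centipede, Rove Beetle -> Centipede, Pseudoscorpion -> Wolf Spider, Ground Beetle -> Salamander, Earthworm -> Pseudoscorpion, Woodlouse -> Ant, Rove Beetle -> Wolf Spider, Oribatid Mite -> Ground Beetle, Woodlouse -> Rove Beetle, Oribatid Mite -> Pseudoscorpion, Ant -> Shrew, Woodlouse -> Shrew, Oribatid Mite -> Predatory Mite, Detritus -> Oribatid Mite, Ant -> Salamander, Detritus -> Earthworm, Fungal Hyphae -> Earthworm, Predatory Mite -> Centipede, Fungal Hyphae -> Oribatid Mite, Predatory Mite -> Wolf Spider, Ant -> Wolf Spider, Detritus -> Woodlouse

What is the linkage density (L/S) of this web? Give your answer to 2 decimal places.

There are L = 22 links among S = 14 species.
L/S = 22/14 = 1.5714 ≈ 1.57.

L/S = 1.57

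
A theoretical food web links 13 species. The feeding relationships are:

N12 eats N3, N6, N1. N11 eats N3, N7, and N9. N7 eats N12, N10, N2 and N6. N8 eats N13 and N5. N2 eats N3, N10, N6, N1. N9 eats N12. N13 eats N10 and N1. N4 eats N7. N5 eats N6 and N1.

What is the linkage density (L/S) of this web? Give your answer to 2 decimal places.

There are L = 22 links among S = 13 species.
L/S = 22/13 = 1.6923 ≈ 1.69.

L/S = 1.69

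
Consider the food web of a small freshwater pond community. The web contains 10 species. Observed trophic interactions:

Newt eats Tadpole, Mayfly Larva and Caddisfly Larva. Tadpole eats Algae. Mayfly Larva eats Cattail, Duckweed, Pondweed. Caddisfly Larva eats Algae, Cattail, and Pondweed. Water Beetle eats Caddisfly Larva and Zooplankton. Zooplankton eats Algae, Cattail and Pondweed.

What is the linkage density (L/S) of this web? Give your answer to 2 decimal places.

L/S = 1.50

There are L = 15 links among S = 10 species.
L/S = 15/10 = 1.5000 ≈ 1.50.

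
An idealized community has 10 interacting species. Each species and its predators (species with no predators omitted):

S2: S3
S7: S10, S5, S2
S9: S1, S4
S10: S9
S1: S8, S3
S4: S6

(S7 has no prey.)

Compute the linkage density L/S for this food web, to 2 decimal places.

There are L = 10 links among S = 10 species.
L/S = 10/10 = 1.0000 ≈ 1.00.

L/S = 1.00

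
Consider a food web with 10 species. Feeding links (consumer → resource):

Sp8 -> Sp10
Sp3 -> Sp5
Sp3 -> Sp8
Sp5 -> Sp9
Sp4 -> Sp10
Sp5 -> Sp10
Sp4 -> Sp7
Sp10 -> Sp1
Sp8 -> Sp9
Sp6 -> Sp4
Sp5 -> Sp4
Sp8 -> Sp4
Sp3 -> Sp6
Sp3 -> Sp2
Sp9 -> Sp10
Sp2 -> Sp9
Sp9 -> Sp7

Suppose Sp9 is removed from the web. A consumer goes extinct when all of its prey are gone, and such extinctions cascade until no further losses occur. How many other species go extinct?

1

Remove Sp9.
Round 1: Sp2 (all prey gone) → extinct.
No further losses. Total secondary extinctions: 1.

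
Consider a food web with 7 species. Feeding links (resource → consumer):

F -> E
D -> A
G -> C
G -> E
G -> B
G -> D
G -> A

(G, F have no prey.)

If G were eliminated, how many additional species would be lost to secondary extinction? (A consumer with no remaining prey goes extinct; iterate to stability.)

4

Remove G.
Round 1: C (all prey gone), D (all prey gone), B (all prey gone) → extinct.
Round 2: A (all prey gone) → extinct.
No further losses. Total secondary extinctions: 4.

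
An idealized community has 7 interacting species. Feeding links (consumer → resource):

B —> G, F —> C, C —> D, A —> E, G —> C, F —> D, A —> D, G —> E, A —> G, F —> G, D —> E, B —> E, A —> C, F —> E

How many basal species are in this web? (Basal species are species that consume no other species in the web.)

Basal species (no prey listed): E.
Count: 1.

1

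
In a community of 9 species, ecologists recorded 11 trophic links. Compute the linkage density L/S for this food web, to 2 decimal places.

There are L = 11 links among S = 9 species.
L/S = 11/9 = 1.2222 ≈ 1.22.

L/S = 1.22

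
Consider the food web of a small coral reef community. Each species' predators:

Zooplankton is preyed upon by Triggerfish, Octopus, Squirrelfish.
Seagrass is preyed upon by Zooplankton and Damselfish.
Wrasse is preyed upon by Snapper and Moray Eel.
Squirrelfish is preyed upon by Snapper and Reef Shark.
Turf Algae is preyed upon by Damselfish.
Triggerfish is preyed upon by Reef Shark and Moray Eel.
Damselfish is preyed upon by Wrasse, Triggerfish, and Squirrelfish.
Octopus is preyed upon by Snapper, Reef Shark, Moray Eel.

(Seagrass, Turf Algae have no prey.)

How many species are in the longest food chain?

One longest chain: Seagrass → Zooplankton → Octopus → Snapper.
It has 4 species and 3 links.

4 species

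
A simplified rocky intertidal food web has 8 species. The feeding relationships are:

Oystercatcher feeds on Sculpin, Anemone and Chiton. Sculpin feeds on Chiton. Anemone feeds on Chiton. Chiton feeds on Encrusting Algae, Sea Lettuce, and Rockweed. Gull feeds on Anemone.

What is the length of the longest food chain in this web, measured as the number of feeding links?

3 links

One longest chain: Sea Lettuce → Chiton → Anemone → Oystercatcher.
It has 4 species and 3 links.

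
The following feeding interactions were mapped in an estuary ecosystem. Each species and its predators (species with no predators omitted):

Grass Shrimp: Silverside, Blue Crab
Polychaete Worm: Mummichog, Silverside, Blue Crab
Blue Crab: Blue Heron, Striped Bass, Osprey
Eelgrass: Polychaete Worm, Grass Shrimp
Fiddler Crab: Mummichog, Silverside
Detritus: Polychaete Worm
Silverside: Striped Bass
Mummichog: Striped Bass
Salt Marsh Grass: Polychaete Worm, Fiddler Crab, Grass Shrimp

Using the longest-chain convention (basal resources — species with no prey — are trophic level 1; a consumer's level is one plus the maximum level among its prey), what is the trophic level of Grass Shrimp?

Eelgrass has no prey (basal) → level 1.
Grass Shrimp eats Eelgrass (level 1); other prey at levels: Salt Marsh Grass 1 → level 2.

Trophic level 2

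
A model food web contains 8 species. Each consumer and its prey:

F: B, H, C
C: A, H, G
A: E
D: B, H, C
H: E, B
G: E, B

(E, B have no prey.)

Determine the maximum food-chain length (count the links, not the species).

One longest chain: E → A → C → D.
It has 4 species and 3 links.

3 links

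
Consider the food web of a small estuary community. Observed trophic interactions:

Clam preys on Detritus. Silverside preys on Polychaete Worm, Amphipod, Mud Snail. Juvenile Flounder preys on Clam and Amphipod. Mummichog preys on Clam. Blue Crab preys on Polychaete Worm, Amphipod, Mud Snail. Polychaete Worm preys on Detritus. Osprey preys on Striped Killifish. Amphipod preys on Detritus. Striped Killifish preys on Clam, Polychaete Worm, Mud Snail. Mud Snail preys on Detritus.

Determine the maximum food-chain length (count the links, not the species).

3 links

One longest chain: Detritus → Clam → Striped Killifish → Osprey.
It has 4 species and 3 links.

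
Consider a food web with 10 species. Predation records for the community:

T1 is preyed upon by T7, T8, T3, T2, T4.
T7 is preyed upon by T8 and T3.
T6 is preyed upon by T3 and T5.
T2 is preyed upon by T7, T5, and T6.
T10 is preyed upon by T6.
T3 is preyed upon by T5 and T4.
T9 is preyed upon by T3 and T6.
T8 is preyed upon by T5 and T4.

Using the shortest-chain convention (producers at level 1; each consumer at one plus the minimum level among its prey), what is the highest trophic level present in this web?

Producers (level 1): T10, T9, T1.
Following each consumer down to its lowest-level prey: T1 → T2 → T5 (levels 1 through 3).
All prey of T5 (T2 2, T6 2, T8 2, T3 2) are at level 2 or above, so T5 is at level 1 + 2 = 3.
Every consumer has at least one prey at level 2 or below, so none exceeds level 3.

3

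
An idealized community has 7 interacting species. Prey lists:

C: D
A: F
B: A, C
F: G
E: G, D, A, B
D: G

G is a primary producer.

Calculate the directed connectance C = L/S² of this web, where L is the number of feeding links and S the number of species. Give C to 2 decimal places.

C = 0.20

The web has S = 7 species and L = 10 feeding links.
C = L / S² = 10 / 49 = 0.2041 ≈ 0.20.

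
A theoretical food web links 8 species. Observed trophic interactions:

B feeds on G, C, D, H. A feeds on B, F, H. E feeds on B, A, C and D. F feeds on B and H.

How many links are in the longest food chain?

One longest chain: D → B → F → A → E.
It has 5 species and 4 links.

4 links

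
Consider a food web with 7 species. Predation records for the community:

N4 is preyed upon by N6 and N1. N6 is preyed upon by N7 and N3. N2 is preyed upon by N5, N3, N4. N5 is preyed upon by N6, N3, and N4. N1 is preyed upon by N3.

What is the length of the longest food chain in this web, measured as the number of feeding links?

One longest chain: N2 → N5 → N4 → N1 → N3.
It has 5 species and 4 links.

4 links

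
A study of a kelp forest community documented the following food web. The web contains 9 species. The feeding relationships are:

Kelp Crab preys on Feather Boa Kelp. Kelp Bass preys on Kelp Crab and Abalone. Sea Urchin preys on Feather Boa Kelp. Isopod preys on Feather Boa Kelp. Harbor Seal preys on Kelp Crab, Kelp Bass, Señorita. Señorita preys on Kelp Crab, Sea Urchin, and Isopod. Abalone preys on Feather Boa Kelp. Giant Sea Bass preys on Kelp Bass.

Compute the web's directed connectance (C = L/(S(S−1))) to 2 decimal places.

C = 0.18

The web has S = 9 species and L = 13 feeding links.
C = L / (S(S−1)) = 13 / 72 = 0.1806 ≈ 0.18.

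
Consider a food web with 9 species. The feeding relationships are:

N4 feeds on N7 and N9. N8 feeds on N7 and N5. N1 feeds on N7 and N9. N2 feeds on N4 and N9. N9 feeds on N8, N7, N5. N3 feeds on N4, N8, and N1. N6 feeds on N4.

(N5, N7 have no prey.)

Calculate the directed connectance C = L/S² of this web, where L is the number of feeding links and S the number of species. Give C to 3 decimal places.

The web has S = 9 species and L = 15 feeding links.
C = L / S² = 15 / 81 = 0.1852 ≈ 0.185.

C = 0.185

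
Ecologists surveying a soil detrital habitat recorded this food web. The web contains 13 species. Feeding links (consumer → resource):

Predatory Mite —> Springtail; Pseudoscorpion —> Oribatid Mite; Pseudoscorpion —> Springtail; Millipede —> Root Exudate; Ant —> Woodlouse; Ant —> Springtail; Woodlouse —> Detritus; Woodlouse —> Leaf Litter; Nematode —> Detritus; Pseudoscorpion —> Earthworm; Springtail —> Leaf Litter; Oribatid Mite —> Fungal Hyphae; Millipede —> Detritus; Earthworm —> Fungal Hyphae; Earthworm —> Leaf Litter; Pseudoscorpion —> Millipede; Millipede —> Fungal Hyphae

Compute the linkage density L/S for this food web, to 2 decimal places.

L/S = 1.31

There are L = 17 links among S = 13 species.
L/S = 17/13 = 1.3077 ≈ 1.31.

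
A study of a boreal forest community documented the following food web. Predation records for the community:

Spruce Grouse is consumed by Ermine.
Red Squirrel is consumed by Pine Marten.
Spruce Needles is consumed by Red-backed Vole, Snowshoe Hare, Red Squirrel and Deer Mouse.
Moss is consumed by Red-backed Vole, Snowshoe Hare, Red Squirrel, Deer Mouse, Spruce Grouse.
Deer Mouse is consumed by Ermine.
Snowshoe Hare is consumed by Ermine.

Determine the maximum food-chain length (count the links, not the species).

2 links

One longest chain: Spruce Needles → Red Squirrel → Pine Marten.
It has 3 species and 2 links.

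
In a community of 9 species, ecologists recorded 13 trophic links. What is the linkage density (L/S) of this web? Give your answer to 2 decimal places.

There are L = 13 links among S = 9 species.
L/S = 13/9 = 1.4444 ≈ 1.44.

L/S = 1.44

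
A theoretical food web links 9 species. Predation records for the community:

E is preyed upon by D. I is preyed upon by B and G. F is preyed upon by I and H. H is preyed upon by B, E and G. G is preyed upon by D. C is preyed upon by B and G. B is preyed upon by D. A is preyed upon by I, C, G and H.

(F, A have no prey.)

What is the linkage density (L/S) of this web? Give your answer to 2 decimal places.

There are L = 16 links among S = 9 species.
L/S = 16/9 = 1.7778 ≈ 1.78.

L/S = 1.78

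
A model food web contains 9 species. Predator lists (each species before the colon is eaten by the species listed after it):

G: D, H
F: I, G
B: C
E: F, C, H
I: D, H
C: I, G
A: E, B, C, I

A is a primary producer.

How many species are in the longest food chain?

5 species

One longest chain: A → E → F → I → D.
It has 5 species and 4 links.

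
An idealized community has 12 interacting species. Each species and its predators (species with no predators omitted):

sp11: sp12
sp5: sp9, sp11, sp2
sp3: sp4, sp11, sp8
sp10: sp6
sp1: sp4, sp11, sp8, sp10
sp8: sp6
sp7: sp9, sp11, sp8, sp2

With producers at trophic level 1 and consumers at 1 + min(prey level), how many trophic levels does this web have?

Producers (level 1): sp5, sp7, sp1, sp3.
Following each consumer down to its lowest-level prey: sp1 → sp10 → sp6 (levels 1 through 3).
All prey of sp6 (sp10 2, sp8 2) are at level 2 or above, so sp6 is at level 1 + 2 = 3.
Every consumer has at least one prey at level 2 or below, so none exceeds level 3.

3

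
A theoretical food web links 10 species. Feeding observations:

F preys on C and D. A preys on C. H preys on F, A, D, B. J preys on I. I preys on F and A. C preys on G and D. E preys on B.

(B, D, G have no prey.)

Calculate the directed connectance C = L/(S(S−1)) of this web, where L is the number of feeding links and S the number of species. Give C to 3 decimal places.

C = 0.144

The web has S = 10 species and L = 13 feeding links.
C = L / (S(S−1)) = 13 / 90 = 0.1444 ≈ 0.144.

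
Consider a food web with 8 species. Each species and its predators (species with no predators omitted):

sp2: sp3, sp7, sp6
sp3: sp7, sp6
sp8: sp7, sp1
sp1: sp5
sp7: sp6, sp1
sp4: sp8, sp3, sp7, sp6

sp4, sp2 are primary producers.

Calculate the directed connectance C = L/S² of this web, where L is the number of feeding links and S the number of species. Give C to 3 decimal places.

The web has S = 8 species and L = 14 feeding links.
C = L / S² = 14 / 64 = 0.2188 ≈ 0.219.

C = 0.219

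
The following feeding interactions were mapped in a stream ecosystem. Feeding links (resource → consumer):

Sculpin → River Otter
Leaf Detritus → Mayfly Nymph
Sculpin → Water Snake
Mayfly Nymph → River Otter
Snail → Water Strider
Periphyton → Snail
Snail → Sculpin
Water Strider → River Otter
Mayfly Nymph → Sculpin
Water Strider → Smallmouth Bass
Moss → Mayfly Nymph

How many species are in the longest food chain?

One longest chain: Periphyton → Snail → Water Strider → Smallmouth Bass.
It has 4 species and 3 links.

4 species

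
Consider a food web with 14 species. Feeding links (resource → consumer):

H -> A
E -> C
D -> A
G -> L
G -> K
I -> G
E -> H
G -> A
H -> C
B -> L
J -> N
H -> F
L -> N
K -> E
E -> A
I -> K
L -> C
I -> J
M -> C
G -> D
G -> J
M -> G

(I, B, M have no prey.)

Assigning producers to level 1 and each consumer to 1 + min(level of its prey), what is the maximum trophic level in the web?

Producers (level 1): I, B, M.
Following each consumer down to its lowest-level prey: I → K → E → H → F (levels 1 through 5).
All prey of F (H 4) are at level 4 or above, so F is at level 1 + 4 = 5.
Every consumer has at least one prey at level 4 or below, so none exceeds level 5.

5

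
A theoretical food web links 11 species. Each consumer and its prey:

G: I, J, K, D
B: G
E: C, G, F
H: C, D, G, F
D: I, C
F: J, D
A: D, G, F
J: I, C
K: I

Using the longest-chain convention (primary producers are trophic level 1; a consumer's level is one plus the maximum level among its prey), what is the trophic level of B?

Trophic level 4

I is a producer → level 1.
J eats I (level 1); other prey at levels: C 1 → level 2.
G eats J (level 2); other prey at levels: I 1, K 2, D 2 → level 3.
B eats G → level 4.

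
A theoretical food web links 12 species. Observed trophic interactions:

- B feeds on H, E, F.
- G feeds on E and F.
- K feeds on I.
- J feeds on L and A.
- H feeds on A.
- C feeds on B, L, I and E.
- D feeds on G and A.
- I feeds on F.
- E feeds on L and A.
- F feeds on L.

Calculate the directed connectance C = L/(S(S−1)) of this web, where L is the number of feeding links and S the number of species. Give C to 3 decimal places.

C = 0.144

The web has S = 12 species and L = 19 feeding links.
C = L / (S(S−1)) = 19 / 132 = 0.1439 ≈ 0.144.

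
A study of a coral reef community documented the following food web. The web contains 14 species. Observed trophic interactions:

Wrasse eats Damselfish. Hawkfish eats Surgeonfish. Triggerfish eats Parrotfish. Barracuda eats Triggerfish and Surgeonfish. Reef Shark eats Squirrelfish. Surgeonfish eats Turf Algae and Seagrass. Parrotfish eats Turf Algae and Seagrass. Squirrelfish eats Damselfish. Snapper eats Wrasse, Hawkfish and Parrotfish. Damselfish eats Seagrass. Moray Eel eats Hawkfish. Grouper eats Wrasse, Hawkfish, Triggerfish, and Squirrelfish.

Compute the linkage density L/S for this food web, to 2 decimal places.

There are L = 20 links among S = 14 species.
L/S = 20/14 = 1.4286 ≈ 1.43.

L/S = 1.43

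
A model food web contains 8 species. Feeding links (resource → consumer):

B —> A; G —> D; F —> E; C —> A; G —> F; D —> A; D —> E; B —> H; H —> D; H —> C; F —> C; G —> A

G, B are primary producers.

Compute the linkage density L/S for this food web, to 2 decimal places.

There are L = 12 links among S = 8 species.
L/S = 12/8 = 1.5000 ≈ 1.50.

L/S = 1.50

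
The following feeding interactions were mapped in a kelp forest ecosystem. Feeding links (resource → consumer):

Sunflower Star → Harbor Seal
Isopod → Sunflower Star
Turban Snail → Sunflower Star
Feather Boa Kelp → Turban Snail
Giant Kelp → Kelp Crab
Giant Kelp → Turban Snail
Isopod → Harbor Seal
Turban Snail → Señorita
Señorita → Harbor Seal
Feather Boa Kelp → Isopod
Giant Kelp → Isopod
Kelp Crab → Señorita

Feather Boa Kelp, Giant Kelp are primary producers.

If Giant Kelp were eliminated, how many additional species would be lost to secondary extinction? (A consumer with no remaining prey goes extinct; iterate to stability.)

Remove Giant Kelp.
Round 1: Kelp Crab (all prey gone) → extinct.
No further losses. Total secondary extinctions: 1.

1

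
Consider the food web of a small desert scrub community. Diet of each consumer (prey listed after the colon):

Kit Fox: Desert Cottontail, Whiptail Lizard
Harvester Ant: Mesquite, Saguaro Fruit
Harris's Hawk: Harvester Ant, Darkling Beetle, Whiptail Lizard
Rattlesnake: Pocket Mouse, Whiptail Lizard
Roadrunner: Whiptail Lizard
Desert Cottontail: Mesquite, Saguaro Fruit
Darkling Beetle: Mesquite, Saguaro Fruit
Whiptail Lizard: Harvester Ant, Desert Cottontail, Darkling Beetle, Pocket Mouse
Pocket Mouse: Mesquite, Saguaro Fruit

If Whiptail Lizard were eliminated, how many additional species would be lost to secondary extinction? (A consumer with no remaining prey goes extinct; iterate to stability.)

Remove Whiptail Lizard.
Round 1: Roadrunner (all prey gone) → extinct.
No further losses. Total secondary extinctions: 1.

1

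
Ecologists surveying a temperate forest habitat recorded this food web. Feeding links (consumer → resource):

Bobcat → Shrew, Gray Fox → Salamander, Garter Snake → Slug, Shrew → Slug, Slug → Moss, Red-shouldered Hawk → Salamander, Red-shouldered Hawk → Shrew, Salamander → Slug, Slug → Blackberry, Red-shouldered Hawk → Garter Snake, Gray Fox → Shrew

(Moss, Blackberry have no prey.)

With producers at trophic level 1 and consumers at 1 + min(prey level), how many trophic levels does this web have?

Producers (level 1): Moss, Blackberry.
Following each consumer down to its lowest-level prey: Moss → Slug → Shrew → Bobcat (levels 1 through 4).
All prey of Bobcat (Shrew 3) are at level 3 or above, so Bobcat is at level 1 + 3 = 4.
Every consumer has at least one prey at level 3 or below, so none exceeds level 4.

4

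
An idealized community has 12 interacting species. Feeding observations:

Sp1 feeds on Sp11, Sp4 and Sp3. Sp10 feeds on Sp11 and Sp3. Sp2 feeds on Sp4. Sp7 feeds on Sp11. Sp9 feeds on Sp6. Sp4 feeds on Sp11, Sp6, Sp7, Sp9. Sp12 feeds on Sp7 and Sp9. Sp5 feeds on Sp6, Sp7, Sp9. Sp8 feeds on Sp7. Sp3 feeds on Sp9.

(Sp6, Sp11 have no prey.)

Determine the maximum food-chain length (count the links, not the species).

One longest chain: Sp11 → Sp7 → Sp4 → Sp2.
It has 4 species and 3 links.

3 links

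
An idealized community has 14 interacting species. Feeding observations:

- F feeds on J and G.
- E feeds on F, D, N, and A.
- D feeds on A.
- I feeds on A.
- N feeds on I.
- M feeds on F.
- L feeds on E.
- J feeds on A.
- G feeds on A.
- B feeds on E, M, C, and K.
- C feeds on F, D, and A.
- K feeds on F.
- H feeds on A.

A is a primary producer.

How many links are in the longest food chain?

4 links

One longest chain: A → G → F → C → B.
It has 5 species and 4 links.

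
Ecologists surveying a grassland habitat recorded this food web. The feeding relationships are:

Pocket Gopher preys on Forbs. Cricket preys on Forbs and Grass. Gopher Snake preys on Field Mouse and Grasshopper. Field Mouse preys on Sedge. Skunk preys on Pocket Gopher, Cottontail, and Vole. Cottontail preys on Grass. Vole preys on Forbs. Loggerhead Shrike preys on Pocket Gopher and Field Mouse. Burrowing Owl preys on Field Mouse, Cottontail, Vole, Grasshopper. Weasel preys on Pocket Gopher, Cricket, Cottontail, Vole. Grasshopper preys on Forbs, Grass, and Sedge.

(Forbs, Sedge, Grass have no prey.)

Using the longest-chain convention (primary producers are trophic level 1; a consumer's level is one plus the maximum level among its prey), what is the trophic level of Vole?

Forbs is a producer → level 1.
Vole eats Forbs → level 2.

Trophic level 2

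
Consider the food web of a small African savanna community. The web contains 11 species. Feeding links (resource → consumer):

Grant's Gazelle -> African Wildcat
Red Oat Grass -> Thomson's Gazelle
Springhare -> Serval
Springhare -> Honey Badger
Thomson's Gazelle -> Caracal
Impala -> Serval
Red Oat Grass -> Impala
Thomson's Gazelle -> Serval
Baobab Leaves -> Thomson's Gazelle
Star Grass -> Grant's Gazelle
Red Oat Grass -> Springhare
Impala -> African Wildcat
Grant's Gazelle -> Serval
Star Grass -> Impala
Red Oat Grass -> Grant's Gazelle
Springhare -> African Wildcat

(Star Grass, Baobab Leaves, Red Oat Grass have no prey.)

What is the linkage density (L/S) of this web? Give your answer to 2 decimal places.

There are L = 16 links among S = 11 species.
L/S = 16/11 = 1.4545 ≈ 1.45.

L/S = 1.45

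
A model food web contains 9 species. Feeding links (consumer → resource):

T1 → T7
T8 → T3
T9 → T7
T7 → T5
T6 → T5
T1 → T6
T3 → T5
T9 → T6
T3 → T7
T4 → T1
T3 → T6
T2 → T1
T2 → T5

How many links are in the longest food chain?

3 links

One longest chain: T5 → T7 → T1 → T2.
It has 4 species and 3 links.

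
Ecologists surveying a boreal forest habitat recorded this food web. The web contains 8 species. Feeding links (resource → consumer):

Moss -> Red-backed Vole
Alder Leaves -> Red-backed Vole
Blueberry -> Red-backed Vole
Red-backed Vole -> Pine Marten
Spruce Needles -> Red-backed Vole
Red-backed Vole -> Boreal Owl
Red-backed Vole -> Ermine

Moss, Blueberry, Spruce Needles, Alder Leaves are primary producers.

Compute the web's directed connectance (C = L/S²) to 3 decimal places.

C = 0.109

The web has S = 8 species and L = 7 feeding links.
C = L / S² = 7 / 64 = 0.1094 ≈ 0.109.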